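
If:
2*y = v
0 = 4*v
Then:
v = 0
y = 0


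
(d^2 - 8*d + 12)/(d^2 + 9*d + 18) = (d^2 - 8*d + 12)/(d^2 + 9*d + 18)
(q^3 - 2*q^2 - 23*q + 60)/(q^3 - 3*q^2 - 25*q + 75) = (q - 4)/(q - 5)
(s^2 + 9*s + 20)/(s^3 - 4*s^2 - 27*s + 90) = (s + 4)/(s^2 - 9*s + 18)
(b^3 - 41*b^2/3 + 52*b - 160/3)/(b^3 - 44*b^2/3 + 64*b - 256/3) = (3*b - 5)/(3*b - 8)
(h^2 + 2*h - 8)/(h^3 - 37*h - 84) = (h - 2)/(h^2 - 4*h - 21)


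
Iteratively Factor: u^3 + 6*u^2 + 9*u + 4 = (u + 1)*(u^2 + 5*u + 4) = (u + 1)^2*(u + 4)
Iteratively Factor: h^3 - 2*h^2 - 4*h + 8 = (h - 2)*(h^2 - 4) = (h - 2)^2*(h + 2)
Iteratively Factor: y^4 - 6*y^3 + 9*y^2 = (y)*(y^3 - 6*y^2 + 9*y) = y^2*(y^2 - 6*y + 9) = y^2*(y - 3)*(y - 3)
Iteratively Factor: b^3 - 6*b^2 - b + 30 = (b + 2)*(b^2 - 8*b + 15) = (b - 5)*(b + 2)*(b - 3)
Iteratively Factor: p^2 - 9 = (p + 3)*(p - 3)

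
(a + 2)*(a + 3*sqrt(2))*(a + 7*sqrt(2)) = a^3 + 2*a^2 + 10*sqrt(2)*a^2 + 20*sqrt(2)*a + 42*a + 84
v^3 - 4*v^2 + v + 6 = (v - 3)*(v - 2)*(v + 1)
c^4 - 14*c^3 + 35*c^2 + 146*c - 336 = (c - 8)*(c - 7)*(c - 2)*(c + 3)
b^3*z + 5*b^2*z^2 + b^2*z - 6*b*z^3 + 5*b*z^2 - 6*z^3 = (b - z)*(b + 6*z)*(b*z + z)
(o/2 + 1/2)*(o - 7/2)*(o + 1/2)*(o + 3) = o^4/2 + o^3/2 - 43*o^2/8 - 8*o - 21/8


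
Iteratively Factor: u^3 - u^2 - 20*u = (u - 5)*(u^2 + 4*u) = u*(u - 5)*(u + 4)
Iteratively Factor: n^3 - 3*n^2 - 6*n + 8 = (n - 1)*(n^2 - 2*n - 8) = (n - 4)*(n - 1)*(n + 2)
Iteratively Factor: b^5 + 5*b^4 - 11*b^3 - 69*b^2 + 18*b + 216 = (b - 2)*(b^4 + 7*b^3 + 3*b^2 - 63*b - 108) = (b - 3)*(b - 2)*(b^3 + 10*b^2 + 33*b + 36) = (b - 3)*(b - 2)*(b + 3)*(b^2 + 7*b + 12) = (b - 3)*(b - 2)*(b + 3)*(b + 4)*(b + 3)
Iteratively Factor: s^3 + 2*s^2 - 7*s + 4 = (s - 1)*(s^2 + 3*s - 4) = (s - 1)*(s + 4)*(s - 1)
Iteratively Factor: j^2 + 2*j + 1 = (j + 1)*(j + 1)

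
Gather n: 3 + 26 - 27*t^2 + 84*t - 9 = -27*t^2 + 84*t + 20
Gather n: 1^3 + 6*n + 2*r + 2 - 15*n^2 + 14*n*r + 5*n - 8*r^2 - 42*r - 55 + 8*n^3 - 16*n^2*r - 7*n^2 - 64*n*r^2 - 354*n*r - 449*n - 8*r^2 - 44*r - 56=8*n^3 + n^2*(-16*r - 22) + n*(-64*r^2 - 340*r - 438) - 16*r^2 - 84*r - 108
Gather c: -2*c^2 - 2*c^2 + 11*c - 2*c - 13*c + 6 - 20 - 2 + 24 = -4*c^2 - 4*c + 8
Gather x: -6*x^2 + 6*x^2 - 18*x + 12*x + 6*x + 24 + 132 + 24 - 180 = 0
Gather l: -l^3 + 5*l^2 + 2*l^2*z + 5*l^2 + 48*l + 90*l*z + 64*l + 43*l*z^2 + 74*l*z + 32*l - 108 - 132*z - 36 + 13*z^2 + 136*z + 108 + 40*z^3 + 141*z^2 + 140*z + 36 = -l^3 + l^2*(2*z + 10) + l*(43*z^2 + 164*z + 144) + 40*z^3 + 154*z^2 + 144*z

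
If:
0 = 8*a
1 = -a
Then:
No Solution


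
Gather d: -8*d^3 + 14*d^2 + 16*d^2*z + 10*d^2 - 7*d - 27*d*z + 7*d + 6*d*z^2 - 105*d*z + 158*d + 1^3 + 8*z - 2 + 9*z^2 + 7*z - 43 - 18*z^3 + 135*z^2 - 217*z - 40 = -8*d^3 + d^2*(16*z + 24) + d*(6*z^2 - 132*z + 158) - 18*z^3 + 144*z^2 - 202*z - 84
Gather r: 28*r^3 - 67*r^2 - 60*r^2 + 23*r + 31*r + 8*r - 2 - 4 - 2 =28*r^3 - 127*r^2 + 62*r - 8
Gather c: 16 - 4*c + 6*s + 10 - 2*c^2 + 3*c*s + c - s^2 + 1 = -2*c^2 + c*(3*s - 3) - s^2 + 6*s + 27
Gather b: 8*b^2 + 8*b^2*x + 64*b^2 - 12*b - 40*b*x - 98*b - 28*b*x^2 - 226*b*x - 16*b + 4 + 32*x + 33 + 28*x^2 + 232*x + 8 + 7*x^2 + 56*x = b^2*(8*x + 72) + b*(-28*x^2 - 266*x - 126) + 35*x^2 + 320*x + 45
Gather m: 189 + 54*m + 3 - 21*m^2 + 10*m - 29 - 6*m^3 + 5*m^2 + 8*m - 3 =-6*m^3 - 16*m^2 + 72*m + 160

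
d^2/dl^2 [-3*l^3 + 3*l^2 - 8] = 6 - 18*l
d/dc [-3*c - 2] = -3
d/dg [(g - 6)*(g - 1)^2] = (g - 1)*(3*g - 13)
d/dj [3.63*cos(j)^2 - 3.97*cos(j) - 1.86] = (3.97 - 7.26*cos(j))*sin(j)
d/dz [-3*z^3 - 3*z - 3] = -9*z^2 - 3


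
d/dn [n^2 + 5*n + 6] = 2*n + 5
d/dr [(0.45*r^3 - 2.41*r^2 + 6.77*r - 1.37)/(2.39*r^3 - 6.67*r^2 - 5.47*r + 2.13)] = (4.44089209850063e-16*r^5 + 2.7584*r^4 - 37.2836*r^3 + 71.037*r^2 - 28.5424*r + 6.9262)/(5.7121*r^6 - 31.8826*r^5 + 18.3423*r^4 + 83.1512*r^3 + 1.5067*r^2 - 23.3022*r + 4.5369)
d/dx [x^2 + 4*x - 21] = 2*x + 4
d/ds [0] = 0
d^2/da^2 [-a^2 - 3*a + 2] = -2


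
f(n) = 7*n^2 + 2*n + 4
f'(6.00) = 86.00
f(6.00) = 268.00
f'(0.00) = 2.00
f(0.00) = 4.00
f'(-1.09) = -13.26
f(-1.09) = 10.14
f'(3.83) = 55.62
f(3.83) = 114.34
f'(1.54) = 23.56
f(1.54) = 23.68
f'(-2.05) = -26.70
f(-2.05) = 29.32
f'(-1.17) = -14.38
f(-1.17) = 11.24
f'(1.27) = 19.78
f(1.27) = 17.83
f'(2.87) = 42.18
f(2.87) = 67.40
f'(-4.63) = -62.82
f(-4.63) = 144.80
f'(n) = 14*n + 2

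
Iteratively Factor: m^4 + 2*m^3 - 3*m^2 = (m)*(m^3 + 2*m^2 - 3*m) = m*(m - 1)*(m^2 + 3*m) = m^2*(m - 1)*(m + 3)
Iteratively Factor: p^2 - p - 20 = (p - 5)*(p + 4)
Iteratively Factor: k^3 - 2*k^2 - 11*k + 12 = (k - 4)*(k^2 + 2*k - 3) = (k - 4)*(k - 1)*(k + 3)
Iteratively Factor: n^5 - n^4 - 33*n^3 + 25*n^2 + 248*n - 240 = (n + 4)*(n^4 - 5*n^3 - 13*n^2 + 77*n - 60) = (n - 3)*(n + 4)*(n^3 - 2*n^2 - 19*n + 20) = (n - 5)*(n - 3)*(n + 4)*(n^2 + 3*n - 4) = (n - 5)*(n - 3)*(n + 4)^2*(n - 1)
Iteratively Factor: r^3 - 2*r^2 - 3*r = (r + 1)*(r^2 - 3*r) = (r - 3)*(r + 1)*(r)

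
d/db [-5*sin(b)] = -5*cos(b)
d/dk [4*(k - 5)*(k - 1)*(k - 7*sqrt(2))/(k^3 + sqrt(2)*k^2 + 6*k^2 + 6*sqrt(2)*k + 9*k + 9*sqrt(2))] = 16*(2*sqrt(2)*k^3 + 3*k^3 - 24*sqrt(2)*k^2 - 7*k^2 - 42*k + 16*sqrt(2)*k + 30*sqrt(2) + 98)/(k^5 + 2*sqrt(2)*k^4 + 9*k^4 + 18*sqrt(2)*k^3 + 29*k^3 + 45*k^2 + 54*sqrt(2)*k^2 + 54*k + 54*sqrt(2)*k + 54)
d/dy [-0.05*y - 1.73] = -0.0500000000000000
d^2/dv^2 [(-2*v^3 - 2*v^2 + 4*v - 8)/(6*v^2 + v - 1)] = 4*(71*v^3 - 447*v^2 - 39*v - 27)/(216*v^6 + 108*v^5 - 90*v^4 - 35*v^3 + 15*v^2 + 3*v - 1)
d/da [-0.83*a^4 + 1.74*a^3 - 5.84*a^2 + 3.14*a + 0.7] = -3.32*a^3 + 5.22*a^2 - 11.68*a + 3.14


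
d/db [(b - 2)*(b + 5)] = 2*b + 3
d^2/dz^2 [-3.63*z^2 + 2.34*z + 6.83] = -7.26000000000000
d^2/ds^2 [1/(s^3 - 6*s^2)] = 6*((2 - s)*(s - 6) + 3*(s - 4)^2)/(s^4*(s - 6)^3)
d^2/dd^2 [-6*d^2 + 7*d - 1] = -12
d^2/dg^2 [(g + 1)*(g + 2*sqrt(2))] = 2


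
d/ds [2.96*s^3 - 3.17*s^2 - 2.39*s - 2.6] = 8.88*s^2 - 6.34*s - 2.39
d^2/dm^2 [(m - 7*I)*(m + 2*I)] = 2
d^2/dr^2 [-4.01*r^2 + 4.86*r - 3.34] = -8.02000000000000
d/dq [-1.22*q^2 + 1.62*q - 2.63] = 1.62 - 2.44*q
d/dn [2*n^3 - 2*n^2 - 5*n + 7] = 6*n^2 - 4*n - 5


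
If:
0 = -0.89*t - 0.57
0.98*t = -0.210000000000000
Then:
No Solution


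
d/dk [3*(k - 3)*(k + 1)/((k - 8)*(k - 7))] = 3*(-13*k^2 + 118*k - 157)/(k^4 - 30*k^3 + 337*k^2 - 1680*k + 3136)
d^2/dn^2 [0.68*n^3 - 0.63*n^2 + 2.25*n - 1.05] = 4.08*n - 1.26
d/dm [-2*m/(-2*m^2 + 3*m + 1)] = 2*(-2*m^2 - 1)/(4*m^4 - 12*m^3 + 5*m^2 + 6*m + 1)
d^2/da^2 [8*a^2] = 16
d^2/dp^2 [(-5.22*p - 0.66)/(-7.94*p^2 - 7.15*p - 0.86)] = ((5.22*p + 0.66)*(15.88*p + 7.15)*(31.76*p + 14.3) - (248.6808*p + 85.1268)*(7.94*p^2 + 7.15*p + 0.86))/(7.94*p^2 + 7.15*p + 0.86)^3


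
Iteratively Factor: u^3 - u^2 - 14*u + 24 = (u - 3)*(u^2 + 2*u - 8) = (u - 3)*(u - 2)*(u + 4)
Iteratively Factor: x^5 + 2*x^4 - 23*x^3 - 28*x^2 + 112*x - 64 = (x - 4)*(x^4 + 6*x^3 + x^2 - 24*x + 16) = (x - 4)*(x - 1)*(x^3 + 7*x^2 + 8*x - 16) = (x - 4)*(x - 1)^2*(x^2 + 8*x + 16) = (x - 4)*(x - 1)^2*(x + 4)*(x + 4)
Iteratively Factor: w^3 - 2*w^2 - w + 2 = (w - 1)*(w^2 - w - 2) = (w - 1)*(w + 1)*(w - 2)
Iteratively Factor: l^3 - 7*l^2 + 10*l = (l)*(l^2 - 7*l + 10) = l*(l - 5)*(l - 2)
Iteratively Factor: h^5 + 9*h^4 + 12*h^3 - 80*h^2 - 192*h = (h + 4)*(h^4 + 5*h^3 - 8*h^2 - 48*h) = (h + 4)^2*(h^3 + h^2 - 12*h) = (h - 3)*(h + 4)^2*(h^2 + 4*h) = (h - 3)*(h + 4)^3*(h)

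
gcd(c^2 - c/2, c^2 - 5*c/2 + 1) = c - 1/2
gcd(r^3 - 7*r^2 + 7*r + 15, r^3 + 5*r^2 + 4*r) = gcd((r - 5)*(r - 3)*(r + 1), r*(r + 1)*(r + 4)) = r + 1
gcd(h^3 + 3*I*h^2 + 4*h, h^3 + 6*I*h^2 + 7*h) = h^2 - I*h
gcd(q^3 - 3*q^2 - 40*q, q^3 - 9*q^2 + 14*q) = q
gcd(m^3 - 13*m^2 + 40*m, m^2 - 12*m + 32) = m - 8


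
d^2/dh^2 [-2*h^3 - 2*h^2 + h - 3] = -12*h - 4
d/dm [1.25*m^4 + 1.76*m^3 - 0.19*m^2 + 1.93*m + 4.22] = 5.0*m^3 + 5.28*m^2 - 0.38*m + 1.93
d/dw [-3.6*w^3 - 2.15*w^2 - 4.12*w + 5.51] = -10.8*w^2 - 4.3*w - 4.12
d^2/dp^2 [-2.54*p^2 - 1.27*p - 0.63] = -5.08000000000000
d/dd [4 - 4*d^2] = -8*d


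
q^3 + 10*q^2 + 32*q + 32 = (q + 2)*(q + 4)^2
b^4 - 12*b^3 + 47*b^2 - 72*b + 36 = (b - 6)*(b - 3)*(b - 2)*(b - 1)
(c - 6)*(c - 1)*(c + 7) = c^3 - 43*c + 42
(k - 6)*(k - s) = k^2 - k*s - 6*k + 6*s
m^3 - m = m*(m - 1)*(m + 1)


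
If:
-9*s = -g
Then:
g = 9*s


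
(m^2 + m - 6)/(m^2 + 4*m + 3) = (m - 2)/(m + 1)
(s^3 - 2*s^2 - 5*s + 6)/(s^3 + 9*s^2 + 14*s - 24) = (s^2 - s - 6)/(s^2 + 10*s + 24)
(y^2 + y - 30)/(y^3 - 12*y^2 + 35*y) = (y + 6)/(y*(y - 7))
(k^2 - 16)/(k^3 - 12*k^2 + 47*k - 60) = (k + 4)/(k^2 - 8*k + 15)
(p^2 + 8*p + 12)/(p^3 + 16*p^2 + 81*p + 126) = (p + 2)/(p^2 + 10*p + 21)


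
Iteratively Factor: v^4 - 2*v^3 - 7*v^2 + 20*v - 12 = (v - 2)*(v^3 - 7*v + 6) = (v - 2)*(v - 1)*(v^2 + v - 6) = (v - 2)*(v - 1)*(v + 3)*(v - 2)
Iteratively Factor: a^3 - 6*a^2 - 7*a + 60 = (a - 5)*(a^2 - a - 12) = (a - 5)*(a + 3)*(a - 4)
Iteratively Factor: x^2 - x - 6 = (x - 3)*(x + 2)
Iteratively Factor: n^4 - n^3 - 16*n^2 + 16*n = (n)*(n^3 - n^2 - 16*n + 16) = n*(n - 1)*(n^2 - 16) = n*(n - 1)*(n + 4)*(n - 4)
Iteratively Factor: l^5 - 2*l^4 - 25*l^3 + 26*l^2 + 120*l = (l - 5)*(l^4 + 3*l^3 - 10*l^2 - 24*l) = (l - 5)*(l + 4)*(l^3 - l^2 - 6*l) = (l - 5)*(l - 3)*(l + 4)*(l^2 + 2*l) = (l - 5)*(l - 3)*(l + 2)*(l + 4)*(l)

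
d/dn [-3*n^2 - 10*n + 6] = -6*n - 10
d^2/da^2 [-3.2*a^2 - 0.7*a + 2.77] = -6.40000000000000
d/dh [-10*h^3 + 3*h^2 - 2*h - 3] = -30*h^2 + 6*h - 2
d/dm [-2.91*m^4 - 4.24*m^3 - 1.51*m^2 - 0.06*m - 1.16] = -11.64*m^3 - 12.72*m^2 - 3.02*m - 0.06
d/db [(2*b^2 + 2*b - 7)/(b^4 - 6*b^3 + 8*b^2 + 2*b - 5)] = 2*(-2*b^5 + 3*b^4 + 26*b^3 - 69*b^2 + 46*b + 2)/(b^8 - 12*b^7 + 52*b^6 - 92*b^5 + 30*b^4 + 92*b^3 - 76*b^2 - 20*b + 25)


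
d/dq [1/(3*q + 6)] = -1/(3*(q + 2)^2)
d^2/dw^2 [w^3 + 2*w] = 6*w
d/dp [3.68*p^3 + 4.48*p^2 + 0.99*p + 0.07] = 11.04*p^2 + 8.96*p + 0.99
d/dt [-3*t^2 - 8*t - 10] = -6*t - 8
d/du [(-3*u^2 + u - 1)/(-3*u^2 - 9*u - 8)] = (30*u^2 + 42*u - 17)/(9*u^4 + 54*u^3 + 129*u^2 + 144*u + 64)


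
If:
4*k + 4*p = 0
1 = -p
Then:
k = 1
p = -1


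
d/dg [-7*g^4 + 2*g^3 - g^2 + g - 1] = -28*g^3 + 6*g^2 - 2*g + 1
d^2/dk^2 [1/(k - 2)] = 2/(k - 2)^3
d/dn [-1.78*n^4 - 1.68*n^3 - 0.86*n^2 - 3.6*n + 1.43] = -7.12*n^3 - 5.04*n^2 - 1.72*n - 3.6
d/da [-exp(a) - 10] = -exp(a)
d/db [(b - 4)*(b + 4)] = 2*b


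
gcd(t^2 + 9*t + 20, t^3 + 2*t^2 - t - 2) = 1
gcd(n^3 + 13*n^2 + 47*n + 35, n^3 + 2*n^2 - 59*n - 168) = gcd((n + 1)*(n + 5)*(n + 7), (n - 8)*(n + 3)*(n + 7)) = n + 7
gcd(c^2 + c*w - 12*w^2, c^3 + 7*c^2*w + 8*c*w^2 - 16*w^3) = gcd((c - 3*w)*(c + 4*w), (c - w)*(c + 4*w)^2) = c + 4*w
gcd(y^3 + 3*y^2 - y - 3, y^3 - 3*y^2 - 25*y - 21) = y^2 + 4*y + 3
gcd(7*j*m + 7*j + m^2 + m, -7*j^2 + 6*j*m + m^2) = 7*j + m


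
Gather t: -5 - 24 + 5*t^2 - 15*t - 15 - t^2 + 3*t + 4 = 4*t^2 - 12*t - 40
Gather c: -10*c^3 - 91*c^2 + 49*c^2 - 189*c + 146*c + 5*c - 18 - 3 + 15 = -10*c^3 - 42*c^2 - 38*c - 6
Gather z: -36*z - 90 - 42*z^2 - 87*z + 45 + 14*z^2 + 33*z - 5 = -28*z^2 - 90*z - 50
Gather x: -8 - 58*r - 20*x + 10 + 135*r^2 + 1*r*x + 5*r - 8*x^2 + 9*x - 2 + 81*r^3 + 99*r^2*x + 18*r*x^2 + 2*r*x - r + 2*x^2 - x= 81*r^3 + 135*r^2 - 54*r + x^2*(18*r - 6) + x*(99*r^2 + 3*r - 12)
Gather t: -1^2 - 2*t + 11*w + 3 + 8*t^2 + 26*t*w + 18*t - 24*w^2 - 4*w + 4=8*t^2 + t*(26*w + 16) - 24*w^2 + 7*w + 6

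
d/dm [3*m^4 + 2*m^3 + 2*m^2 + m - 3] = 12*m^3 + 6*m^2 + 4*m + 1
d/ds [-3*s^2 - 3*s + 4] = -6*s - 3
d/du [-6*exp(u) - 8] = -6*exp(u)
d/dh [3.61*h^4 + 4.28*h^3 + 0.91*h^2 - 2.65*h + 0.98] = 14.44*h^3 + 12.84*h^2 + 1.82*h - 2.65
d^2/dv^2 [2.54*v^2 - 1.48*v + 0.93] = 5.08000000000000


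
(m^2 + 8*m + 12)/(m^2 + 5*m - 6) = (m + 2)/(m - 1)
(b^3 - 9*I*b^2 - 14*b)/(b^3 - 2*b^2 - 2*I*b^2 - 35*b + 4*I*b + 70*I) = b*(b - 7*I)/(b^2 - 2*b - 35)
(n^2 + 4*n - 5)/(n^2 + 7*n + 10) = (n - 1)/(n + 2)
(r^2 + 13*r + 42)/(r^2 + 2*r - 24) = (r + 7)/(r - 4)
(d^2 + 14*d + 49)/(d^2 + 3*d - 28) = (d + 7)/(d - 4)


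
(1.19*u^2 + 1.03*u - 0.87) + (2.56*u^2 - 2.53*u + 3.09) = 3.75*u^2 - 1.5*u + 2.22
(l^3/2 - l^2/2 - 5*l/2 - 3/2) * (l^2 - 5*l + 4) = l^5/2 - 3*l^4 + 2*l^3 + 9*l^2 - 5*l/2 - 6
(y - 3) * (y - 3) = y^2 - 6*y + 9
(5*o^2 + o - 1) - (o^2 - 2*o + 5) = 4*o^2 + 3*o - 6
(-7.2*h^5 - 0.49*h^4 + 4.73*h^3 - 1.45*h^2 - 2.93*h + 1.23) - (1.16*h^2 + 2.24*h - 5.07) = -7.2*h^5 - 0.49*h^4 + 4.73*h^3 - 2.61*h^2 - 5.17*h + 6.3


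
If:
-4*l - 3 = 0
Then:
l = -3/4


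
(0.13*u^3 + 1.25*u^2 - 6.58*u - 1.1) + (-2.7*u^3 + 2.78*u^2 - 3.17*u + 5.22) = -2.57*u^3 + 4.03*u^2 - 9.75*u + 4.12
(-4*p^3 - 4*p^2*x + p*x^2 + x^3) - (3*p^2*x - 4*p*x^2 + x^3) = -4*p^3 - 7*p^2*x + 5*p*x^2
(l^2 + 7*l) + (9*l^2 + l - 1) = 10*l^2 + 8*l - 1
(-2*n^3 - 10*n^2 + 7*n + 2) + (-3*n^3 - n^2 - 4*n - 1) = -5*n^3 - 11*n^2 + 3*n + 1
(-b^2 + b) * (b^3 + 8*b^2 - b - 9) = -b^5 - 7*b^4 + 9*b^3 + 8*b^2 - 9*b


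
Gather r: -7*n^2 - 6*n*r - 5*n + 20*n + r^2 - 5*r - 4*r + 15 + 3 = -7*n^2 + 15*n + r^2 + r*(-6*n - 9) + 18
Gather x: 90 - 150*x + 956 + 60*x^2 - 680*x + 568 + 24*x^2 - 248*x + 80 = 84*x^2 - 1078*x + 1694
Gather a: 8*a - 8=8*a - 8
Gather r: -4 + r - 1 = r - 5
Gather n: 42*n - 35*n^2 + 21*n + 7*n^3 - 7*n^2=7*n^3 - 42*n^2 + 63*n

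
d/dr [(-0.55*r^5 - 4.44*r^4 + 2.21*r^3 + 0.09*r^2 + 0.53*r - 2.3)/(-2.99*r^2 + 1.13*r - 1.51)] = (4.9335*r^6 + 24.0652*r^5 - 17.507*r^4 + 31.8122*r^3 - 8.3249*r^2 - 14.0258*r + 1.7987)/(8.9401*r^4 - 6.7574*r^3 + 10.3067*r^2 - 3.4126*r + 2.2801)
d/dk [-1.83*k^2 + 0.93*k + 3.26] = 0.93 - 3.66*k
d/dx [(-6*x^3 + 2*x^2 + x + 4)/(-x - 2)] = 2*(6*x^3 + 17*x^2 - 4*x + 1)/(x^2 + 4*x + 4)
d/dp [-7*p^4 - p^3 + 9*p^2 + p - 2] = -28*p^3 - 3*p^2 + 18*p + 1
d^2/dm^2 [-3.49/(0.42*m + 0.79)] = -1.231272/(0.42*m + 0.79)^3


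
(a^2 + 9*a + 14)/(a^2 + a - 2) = (a + 7)/(a - 1)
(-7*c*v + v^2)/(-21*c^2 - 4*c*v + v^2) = v/(3*c + v)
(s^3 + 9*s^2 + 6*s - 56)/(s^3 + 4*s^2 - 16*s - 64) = (s^2 + 5*s - 14)/(s^2 - 16)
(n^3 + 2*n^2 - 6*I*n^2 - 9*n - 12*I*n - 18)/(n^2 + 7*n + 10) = (n^2 - 6*I*n - 9)/(n + 5)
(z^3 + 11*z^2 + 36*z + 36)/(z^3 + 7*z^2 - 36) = (z + 2)/(z - 2)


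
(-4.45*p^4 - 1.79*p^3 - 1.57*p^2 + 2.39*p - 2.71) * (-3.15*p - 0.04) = 14.0175*p^5 + 5.8165*p^4 + 5.0171*p^3 - 7.4657*p^2 + 8.4409*p + 0.1084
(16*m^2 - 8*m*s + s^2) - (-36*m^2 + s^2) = 52*m^2 - 8*m*s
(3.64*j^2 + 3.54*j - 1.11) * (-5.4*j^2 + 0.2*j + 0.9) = -19.656*j^4 - 18.388*j^3 + 9.978*j^2 + 2.964*j - 0.999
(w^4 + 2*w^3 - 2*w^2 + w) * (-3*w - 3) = -3*w^5 - 9*w^4 + 3*w^2 - 3*w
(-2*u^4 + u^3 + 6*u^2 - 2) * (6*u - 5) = -12*u^5 + 16*u^4 + 31*u^3 - 30*u^2 - 12*u + 10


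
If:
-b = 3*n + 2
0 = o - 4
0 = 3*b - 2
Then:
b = 2/3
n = -8/9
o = 4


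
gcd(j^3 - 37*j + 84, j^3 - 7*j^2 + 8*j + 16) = j - 4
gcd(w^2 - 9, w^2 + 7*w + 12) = w + 3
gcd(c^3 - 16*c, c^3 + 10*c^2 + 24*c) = c^2 + 4*c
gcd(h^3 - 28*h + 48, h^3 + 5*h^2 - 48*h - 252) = h + 6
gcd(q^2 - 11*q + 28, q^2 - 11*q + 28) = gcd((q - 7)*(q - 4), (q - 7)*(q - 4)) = q^2 - 11*q + 28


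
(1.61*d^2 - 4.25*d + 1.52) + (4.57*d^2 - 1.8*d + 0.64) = 6.18*d^2 - 6.05*d + 2.16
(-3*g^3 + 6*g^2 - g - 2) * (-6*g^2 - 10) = 18*g^5 - 36*g^4 + 36*g^3 - 48*g^2 + 10*g + 20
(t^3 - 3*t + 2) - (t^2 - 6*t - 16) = t^3 - t^2 + 3*t + 18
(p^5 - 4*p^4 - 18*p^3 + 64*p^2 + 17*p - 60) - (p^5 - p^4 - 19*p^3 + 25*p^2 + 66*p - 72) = -3*p^4 + p^3 + 39*p^2 - 49*p + 12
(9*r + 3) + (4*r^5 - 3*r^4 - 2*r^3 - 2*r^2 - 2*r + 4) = 4*r^5 - 3*r^4 - 2*r^3 - 2*r^2 + 7*r + 7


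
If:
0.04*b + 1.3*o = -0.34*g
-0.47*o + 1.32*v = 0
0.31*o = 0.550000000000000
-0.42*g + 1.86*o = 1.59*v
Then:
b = -104.12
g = 5.47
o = 1.77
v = 0.63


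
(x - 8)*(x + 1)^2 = x^3 - 6*x^2 - 15*x - 8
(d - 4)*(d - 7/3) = d^2 - 19*d/3 + 28/3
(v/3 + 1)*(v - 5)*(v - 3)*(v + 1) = v^4/3 - 4*v^3/3 - 14*v^2/3 + 12*v + 15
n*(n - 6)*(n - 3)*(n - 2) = n^4 - 11*n^3 + 36*n^2 - 36*n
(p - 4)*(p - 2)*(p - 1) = p^3 - 7*p^2 + 14*p - 8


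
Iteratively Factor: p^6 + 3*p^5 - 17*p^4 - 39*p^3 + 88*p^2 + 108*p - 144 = (p + 4)*(p^5 - p^4 - 13*p^3 + 13*p^2 + 36*p - 36) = (p + 3)*(p + 4)*(p^4 - 4*p^3 - p^2 + 16*p - 12) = (p - 3)*(p + 3)*(p + 4)*(p^3 - p^2 - 4*p + 4) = (p - 3)*(p - 1)*(p + 3)*(p + 4)*(p^2 - 4) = (p - 3)*(p - 1)*(p + 2)*(p + 3)*(p + 4)*(p - 2)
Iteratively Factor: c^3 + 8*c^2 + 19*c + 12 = (c + 3)*(c^2 + 5*c + 4) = (c + 3)*(c + 4)*(c + 1)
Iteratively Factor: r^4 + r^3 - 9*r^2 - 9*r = (r + 1)*(r^3 - 9*r) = r*(r + 1)*(r^2 - 9) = r*(r - 3)*(r + 1)*(r + 3)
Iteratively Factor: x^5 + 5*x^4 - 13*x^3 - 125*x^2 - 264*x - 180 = (x - 5)*(x^4 + 10*x^3 + 37*x^2 + 60*x + 36) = (x - 5)*(x + 2)*(x^3 + 8*x^2 + 21*x + 18) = (x - 5)*(x + 2)*(x + 3)*(x^2 + 5*x + 6) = (x - 5)*(x + 2)^2*(x + 3)*(x + 3)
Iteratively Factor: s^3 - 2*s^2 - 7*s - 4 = (s - 4)*(s^2 + 2*s + 1) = (s - 4)*(s + 1)*(s + 1)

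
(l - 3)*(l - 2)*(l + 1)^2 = l^4 - 3*l^3 - 3*l^2 + 7*l + 6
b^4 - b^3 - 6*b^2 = b^2*(b - 3)*(b + 2)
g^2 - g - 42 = (g - 7)*(g + 6)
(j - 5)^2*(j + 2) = j^3 - 8*j^2 + 5*j + 50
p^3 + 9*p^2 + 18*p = p*(p + 3)*(p + 6)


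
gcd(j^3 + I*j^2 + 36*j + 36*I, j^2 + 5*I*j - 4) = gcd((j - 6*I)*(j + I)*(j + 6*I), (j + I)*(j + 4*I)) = j + I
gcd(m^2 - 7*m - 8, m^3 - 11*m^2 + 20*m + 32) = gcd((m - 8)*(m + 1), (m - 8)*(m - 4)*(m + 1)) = m^2 - 7*m - 8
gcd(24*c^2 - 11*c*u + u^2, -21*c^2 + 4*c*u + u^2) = -3*c + u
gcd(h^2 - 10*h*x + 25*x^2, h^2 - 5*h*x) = -h + 5*x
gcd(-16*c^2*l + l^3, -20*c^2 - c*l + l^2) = 4*c + l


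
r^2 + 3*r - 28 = (r - 4)*(r + 7)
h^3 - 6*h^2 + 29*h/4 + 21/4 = (h - 7/2)*(h - 3)*(h + 1/2)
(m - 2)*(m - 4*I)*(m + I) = m^3 - 2*m^2 - 3*I*m^2 + 4*m + 6*I*m - 8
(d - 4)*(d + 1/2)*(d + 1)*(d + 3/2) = d^4 - d^3 - 37*d^2/4 - 41*d/4 - 3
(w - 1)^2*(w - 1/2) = w^3 - 5*w^2/2 + 2*w - 1/2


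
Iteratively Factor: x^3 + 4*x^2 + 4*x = (x + 2)*(x^2 + 2*x) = x*(x + 2)*(x + 2)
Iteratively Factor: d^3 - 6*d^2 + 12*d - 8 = (d - 2)*(d^2 - 4*d + 4) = (d - 2)^2*(d - 2)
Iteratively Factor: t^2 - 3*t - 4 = (t - 4)*(t + 1)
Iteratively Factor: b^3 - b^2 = (b - 1)*(b^2) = b*(b - 1)*(b)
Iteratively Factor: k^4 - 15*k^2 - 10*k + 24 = (k - 1)*(k^3 + k^2 - 14*k - 24) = (k - 4)*(k - 1)*(k^2 + 5*k + 6) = (k - 4)*(k - 1)*(k + 3)*(k + 2)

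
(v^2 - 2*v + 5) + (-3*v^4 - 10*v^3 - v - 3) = -3*v^4 - 10*v^3 + v^2 - 3*v + 2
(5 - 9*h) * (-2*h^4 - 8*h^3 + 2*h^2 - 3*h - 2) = 18*h^5 + 62*h^4 - 58*h^3 + 37*h^2 + 3*h - 10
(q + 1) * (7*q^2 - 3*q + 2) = 7*q^3 + 4*q^2 - q + 2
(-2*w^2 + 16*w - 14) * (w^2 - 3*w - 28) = -2*w^4 + 22*w^3 - 6*w^2 - 406*w + 392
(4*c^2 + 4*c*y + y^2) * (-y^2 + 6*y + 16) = -4*c^2*y^2 + 24*c^2*y + 64*c^2 - 4*c*y^3 + 24*c*y^2 + 64*c*y - y^4 + 6*y^3 + 16*y^2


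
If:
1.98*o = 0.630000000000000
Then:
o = 0.32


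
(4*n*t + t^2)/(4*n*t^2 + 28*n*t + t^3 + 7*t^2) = 1/(t + 7)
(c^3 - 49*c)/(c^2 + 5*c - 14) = c*(c - 7)/(c - 2)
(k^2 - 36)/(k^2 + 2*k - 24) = (k - 6)/(k - 4)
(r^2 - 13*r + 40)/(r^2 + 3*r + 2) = (r^2 - 13*r + 40)/(r^2 + 3*r + 2)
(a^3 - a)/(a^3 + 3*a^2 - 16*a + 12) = a*(a + 1)/(a^2 + 4*a - 12)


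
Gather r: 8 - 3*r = 8 - 3*r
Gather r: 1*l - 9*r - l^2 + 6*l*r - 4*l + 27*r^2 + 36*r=-l^2 - 3*l + 27*r^2 + r*(6*l + 27)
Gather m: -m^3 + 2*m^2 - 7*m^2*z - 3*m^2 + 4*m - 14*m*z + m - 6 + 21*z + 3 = -m^3 + m^2*(-7*z - 1) + m*(5 - 14*z) + 21*z - 3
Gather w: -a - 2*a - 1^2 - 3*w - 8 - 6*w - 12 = -3*a - 9*w - 21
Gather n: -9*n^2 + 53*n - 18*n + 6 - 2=-9*n^2 + 35*n + 4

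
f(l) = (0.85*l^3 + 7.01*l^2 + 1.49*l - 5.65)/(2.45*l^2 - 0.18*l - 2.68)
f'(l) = (0.18 - 4.9*l)*(0.85*l^3 + 7.01*l^2 + 1.49*l - 5.65)/(2.45*l^2 - 0.18*l - 2.68)^2 + (2.55*l^2 + 14.02*l + 1.49)/(2.45*l^2 - 0.18*l - 2.68) = (2.0825*l^4 - 0.306000000000004*l^3 - 11.7463*l^2 - 9.8886*l - 5.0102)/(6.0025*l^4 - 0.882*l^3 - 13.0996*l^2 + 0.9648*l + 7.1824)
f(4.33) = 4.74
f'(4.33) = 0.24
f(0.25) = 1.88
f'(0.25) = -1.24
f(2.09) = 4.69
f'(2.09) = -0.69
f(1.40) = 6.69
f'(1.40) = -9.93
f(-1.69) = 1.68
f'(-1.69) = -0.16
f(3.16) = 4.52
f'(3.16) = 0.10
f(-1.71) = 1.68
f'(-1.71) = -0.14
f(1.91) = 4.85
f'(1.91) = -1.18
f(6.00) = 5.20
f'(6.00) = 0.30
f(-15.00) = -2.39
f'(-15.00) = 0.34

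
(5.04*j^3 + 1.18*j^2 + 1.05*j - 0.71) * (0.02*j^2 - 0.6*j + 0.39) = 0.1008*j^5 - 3.0004*j^4 + 1.2786*j^3 - 0.184*j^2 + 0.8355*j - 0.2769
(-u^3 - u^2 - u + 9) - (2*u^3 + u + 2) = -3*u^3 - u^2 - 2*u + 7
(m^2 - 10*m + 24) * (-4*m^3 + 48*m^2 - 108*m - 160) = -4*m^5 + 88*m^4 - 684*m^3 + 2072*m^2 - 992*m - 3840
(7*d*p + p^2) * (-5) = -35*d*p - 5*p^2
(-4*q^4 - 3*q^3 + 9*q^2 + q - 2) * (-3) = 12*q^4 + 9*q^3 - 27*q^2 - 3*q + 6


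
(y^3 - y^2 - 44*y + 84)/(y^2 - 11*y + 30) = (y^2 + 5*y - 14)/(y - 5)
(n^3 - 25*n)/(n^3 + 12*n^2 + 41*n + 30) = n*(n - 5)/(n^2 + 7*n + 6)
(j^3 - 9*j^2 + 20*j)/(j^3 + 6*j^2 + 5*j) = (j^2 - 9*j + 20)/(j^2 + 6*j + 5)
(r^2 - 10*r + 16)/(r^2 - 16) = (r^2 - 10*r + 16)/(r^2 - 16)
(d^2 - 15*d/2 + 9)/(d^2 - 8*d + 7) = (d^2 - 15*d/2 + 9)/(d^2 - 8*d + 7)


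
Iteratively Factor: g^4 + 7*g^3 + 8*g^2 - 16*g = (g - 1)*(g^3 + 8*g^2 + 16*g) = (g - 1)*(g + 4)*(g^2 + 4*g) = g*(g - 1)*(g + 4)*(g + 4)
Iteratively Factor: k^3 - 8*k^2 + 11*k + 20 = (k + 1)*(k^2 - 9*k + 20) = (k - 4)*(k + 1)*(k - 5)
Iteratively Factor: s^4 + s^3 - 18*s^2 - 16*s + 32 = (s - 4)*(s^3 + 5*s^2 + 2*s - 8) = (s - 4)*(s + 2)*(s^2 + 3*s - 4) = (s - 4)*(s - 1)*(s + 2)*(s + 4)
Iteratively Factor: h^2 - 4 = (h - 2)*(h + 2)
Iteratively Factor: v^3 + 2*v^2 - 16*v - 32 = (v - 4)*(v^2 + 6*v + 8) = (v - 4)*(v + 4)*(v + 2)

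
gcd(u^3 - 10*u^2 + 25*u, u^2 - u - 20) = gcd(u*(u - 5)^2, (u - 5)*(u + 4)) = u - 5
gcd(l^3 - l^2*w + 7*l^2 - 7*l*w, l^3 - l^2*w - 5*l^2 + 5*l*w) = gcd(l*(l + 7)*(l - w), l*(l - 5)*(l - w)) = -l^2 + l*w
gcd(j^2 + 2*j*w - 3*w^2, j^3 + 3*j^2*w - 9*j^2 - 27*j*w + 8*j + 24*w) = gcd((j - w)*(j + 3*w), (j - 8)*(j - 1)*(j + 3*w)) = j + 3*w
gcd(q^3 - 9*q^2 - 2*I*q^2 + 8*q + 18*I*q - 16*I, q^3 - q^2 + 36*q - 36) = q - 1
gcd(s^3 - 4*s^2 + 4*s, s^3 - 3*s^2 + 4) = s^2 - 4*s + 4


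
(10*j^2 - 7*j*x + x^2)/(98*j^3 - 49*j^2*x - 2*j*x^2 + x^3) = (-5*j + x)/(-49*j^2 + x^2)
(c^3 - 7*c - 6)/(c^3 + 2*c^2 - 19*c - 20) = (c^2 - c - 6)/(c^2 + c - 20)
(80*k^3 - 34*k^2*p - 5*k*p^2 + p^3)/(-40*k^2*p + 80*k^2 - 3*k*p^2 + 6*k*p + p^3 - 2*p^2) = (-2*k + p)/(p - 2)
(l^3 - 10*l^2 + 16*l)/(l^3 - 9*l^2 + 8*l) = (l - 2)/(l - 1)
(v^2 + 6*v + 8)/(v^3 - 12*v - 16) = (v + 4)/(v^2 - 2*v - 8)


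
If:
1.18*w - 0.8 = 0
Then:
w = 0.68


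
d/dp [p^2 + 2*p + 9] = 2*p + 2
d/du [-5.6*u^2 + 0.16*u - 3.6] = 0.16 - 11.2*u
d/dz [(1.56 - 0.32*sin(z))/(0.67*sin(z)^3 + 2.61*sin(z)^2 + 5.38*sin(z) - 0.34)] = (0.4288*sin(z)^3 - 2.3004*sin(z)^2 - 8.1432*sin(z) - 8.284)*cos(z)/(0.4489*sin(z)^6 + 3.4974*sin(z)^5 + 14.0213*sin(z)^4 + 27.628*sin(z)^3 + 27.1696*sin(z)^2 - 3.6584*sin(z) + 0.1156)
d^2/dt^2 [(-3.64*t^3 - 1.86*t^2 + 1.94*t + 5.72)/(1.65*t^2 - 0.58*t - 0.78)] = (-1.77635683940025e-15*t^4 - 4.81509200000001*t^3 + 69.192864*t^2 - 31.151016*t + 14.553136)/(4.492125*t^6 - 4.73715*t^5 - 4.70547*t^4 + 4.283648*t^3 + 2.224404*t^2 - 1.058616*t - 0.474552)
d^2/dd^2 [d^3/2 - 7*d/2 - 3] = 3*d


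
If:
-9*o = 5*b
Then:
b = -9*o/5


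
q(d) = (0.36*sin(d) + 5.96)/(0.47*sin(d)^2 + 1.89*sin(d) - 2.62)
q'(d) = (-0.94*sin(d)*cos(d) - 1.89*cos(d))*(0.36*sin(d) + 5.96)/(0.47*sin(d)^2 + 1.89*sin(d) - 2.62)^2 + 0.36*cos(d)/(0.47*sin(d)^2 + 1.89*sin(d) - 2.62) = (-5.6024*sin(d) + 0.0846*cos(2*d) - 12.2922)*cos(d)/(0.47*sin(d)^2 + 1.89*sin(d) - 2.62)^2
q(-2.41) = -1.56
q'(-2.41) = 0.47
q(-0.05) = -2.19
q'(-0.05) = -1.62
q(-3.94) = -6.07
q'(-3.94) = 10.83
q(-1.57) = -1.39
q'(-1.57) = -0.00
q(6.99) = -5.19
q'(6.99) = -8.48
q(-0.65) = -1.60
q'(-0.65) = -0.55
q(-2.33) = -1.52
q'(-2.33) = 0.40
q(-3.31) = -2.63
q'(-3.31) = 2.47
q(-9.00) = -1.75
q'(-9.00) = 0.82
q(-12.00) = -4.18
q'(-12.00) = -5.96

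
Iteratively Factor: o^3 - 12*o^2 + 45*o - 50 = (o - 5)*(o^2 - 7*o + 10) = (o - 5)*(o - 2)*(o - 5)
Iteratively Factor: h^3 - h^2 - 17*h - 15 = (h + 3)*(h^2 - 4*h - 5) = (h + 1)*(h + 3)*(h - 5)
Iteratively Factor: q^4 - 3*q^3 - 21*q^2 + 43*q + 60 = (q - 3)*(q^3 - 21*q - 20) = (q - 3)*(q + 4)*(q^2 - 4*q - 5) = (q - 5)*(q - 3)*(q + 4)*(q + 1)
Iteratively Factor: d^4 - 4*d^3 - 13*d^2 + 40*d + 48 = (d - 4)*(d^3 - 13*d - 12) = (d - 4)*(d + 1)*(d^2 - d - 12) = (d - 4)*(d + 1)*(d + 3)*(d - 4)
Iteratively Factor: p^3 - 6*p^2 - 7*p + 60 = (p - 5)*(p^2 - p - 12) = (p - 5)*(p + 3)*(p - 4)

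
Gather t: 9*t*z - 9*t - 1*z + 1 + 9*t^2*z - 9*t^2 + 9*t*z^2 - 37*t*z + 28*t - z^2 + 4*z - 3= t^2*(9*z - 9) + t*(9*z^2 - 28*z + 19) - z^2 + 3*z - 2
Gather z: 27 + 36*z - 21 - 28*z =8*z + 6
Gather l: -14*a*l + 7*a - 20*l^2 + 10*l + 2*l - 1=7*a - 20*l^2 + l*(12 - 14*a) - 1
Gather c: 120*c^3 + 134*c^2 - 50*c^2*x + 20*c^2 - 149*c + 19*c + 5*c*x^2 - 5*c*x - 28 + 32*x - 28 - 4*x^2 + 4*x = 120*c^3 + c^2*(154 - 50*x) + c*(5*x^2 - 5*x - 130) - 4*x^2 + 36*x - 56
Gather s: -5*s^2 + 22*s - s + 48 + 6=-5*s^2 + 21*s + 54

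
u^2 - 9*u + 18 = (u - 6)*(u - 3)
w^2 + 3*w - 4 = (w - 1)*(w + 4)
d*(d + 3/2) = d^2 + 3*d/2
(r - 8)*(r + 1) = r^2 - 7*r - 8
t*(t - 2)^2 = t^3 - 4*t^2 + 4*t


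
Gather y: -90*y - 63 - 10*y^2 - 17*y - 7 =-10*y^2 - 107*y - 70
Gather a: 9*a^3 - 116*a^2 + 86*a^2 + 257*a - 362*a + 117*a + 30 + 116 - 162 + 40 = 9*a^3 - 30*a^2 + 12*a + 24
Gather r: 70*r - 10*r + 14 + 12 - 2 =60*r + 24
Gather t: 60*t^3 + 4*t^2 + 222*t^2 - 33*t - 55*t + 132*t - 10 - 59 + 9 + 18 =60*t^3 + 226*t^2 + 44*t - 42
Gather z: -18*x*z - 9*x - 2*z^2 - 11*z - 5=-9*x - 2*z^2 + z*(-18*x - 11) - 5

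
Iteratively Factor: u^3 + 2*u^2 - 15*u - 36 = (u - 4)*(u^2 + 6*u + 9) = (u - 4)*(u + 3)*(u + 3)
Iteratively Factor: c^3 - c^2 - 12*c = (c - 4)*(c^2 + 3*c) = (c - 4)*(c + 3)*(c)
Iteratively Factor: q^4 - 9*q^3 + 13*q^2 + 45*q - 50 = (q - 1)*(q^3 - 8*q^2 + 5*q + 50) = (q - 1)*(q + 2)*(q^2 - 10*q + 25) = (q - 5)*(q - 1)*(q + 2)*(q - 5)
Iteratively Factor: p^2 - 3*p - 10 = (p - 5)*(p + 2)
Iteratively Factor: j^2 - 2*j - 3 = (j + 1)*(j - 3)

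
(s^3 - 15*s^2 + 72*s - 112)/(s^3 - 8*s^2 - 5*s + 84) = (s - 4)/(s + 3)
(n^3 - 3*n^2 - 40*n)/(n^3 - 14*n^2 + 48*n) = (n + 5)/(n - 6)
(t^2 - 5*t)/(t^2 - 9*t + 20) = t/(t - 4)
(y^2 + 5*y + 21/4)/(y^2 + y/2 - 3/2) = (y + 7/2)/(y - 1)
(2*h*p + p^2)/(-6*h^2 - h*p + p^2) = p/(-3*h + p)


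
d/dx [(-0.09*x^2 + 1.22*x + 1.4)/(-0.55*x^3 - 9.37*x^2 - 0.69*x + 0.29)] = (-0.0495*x^4 + 1.342*x^3 + 13.8035*x^2 + 26.1838*x + 1.3198)/(0.3025*x^6 + 10.307*x^5 + 88.5559*x^4 + 12.6116*x^3 - 4.9585*x^2 - 0.4002*x + 0.0841)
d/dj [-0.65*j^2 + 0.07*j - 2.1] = 0.07 - 1.3*j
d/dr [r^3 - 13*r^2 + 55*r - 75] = 3*r^2 - 26*r + 55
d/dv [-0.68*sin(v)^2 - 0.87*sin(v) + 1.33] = -(1.36*sin(v) + 0.87)*cos(v)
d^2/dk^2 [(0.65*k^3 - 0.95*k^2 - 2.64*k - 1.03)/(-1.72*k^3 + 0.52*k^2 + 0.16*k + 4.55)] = (4.45823999999999*k^6 + 45.787776*k^5 - 37.075632*k^4 + 95.111296*k^3 + 231.572616*k^2 - 69.338334*k + 30.669686)/(5.088448*k^9 - 4.615104*k^8 - 0.0247679999999995*k^7 - 39.664144*k^6 + 24.419424*k^5 + 3.782064*k^4 + 104.549444*k^3 - 32.64534*k^2 - 9.9372*k - 94.196375)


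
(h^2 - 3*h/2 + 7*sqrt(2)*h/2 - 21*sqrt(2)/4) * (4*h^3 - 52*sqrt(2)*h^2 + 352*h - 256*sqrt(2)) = 4*h^5 - 38*sqrt(2)*h^4 - 6*h^4 - 12*h^3 + 57*sqrt(2)*h^3 + 18*h^2 + 976*sqrt(2)*h^2 - 1464*sqrt(2)*h - 1792*h + 2688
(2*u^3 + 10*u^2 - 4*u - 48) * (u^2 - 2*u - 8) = 2*u^5 + 6*u^4 - 40*u^3 - 120*u^2 + 128*u + 384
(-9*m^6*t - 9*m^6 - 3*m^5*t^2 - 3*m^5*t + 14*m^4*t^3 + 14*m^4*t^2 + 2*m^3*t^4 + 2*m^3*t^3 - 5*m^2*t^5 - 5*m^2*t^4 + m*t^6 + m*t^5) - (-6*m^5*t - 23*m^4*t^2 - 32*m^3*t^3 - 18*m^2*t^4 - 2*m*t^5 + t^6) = -9*m^6*t - 9*m^6 - 3*m^5*t^2 + 3*m^5*t + 14*m^4*t^3 + 37*m^4*t^2 + 2*m^3*t^4 + 34*m^3*t^3 - 5*m^2*t^5 + 13*m^2*t^4 + m*t^6 + 3*m*t^5 - t^6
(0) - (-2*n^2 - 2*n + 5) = 2*n^2 + 2*n - 5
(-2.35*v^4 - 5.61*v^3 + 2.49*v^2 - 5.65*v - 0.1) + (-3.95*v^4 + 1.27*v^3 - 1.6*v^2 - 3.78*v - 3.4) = -6.3*v^4 - 4.34*v^3 + 0.89*v^2 - 9.43*v - 3.5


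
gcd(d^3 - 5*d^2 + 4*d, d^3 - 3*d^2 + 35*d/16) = d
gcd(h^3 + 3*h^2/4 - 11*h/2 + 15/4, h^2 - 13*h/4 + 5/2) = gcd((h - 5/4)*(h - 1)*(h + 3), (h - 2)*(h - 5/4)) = h - 5/4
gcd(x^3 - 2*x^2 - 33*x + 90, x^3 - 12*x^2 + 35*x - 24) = x - 3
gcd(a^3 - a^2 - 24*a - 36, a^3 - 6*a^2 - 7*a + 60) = a + 3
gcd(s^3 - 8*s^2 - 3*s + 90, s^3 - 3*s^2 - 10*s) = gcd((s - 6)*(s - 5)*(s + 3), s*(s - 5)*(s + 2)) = s - 5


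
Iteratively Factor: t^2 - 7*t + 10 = (t - 2)*(t - 5)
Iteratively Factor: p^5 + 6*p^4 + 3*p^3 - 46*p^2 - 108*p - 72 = (p - 3)*(p^4 + 9*p^3 + 30*p^2 + 44*p + 24) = (p - 3)*(p + 2)*(p^3 + 7*p^2 + 16*p + 12) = (p - 3)*(p + 2)^2*(p^2 + 5*p + 6) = (p - 3)*(p + 2)^3*(p + 3)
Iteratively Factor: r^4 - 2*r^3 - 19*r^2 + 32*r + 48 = (r + 1)*(r^3 - 3*r^2 - 16*r + 48) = (r - 3)*(r + 1)*(r^2 - 16) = (r - 4)*(r - 3)*(r + 1)*(r + 4)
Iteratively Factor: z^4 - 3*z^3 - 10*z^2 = (z - 5)*(z^3 + 2*z^2) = z*(z - 5)*(z^2 + 2*z) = z*(z - 5)*(z + 2)*(z)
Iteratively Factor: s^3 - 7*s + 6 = (s - 2)*(s^2 + 2*s - 3) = (s - 2)*(s + 3)*(s - 1)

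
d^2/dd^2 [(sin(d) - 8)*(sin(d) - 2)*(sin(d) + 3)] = -9*sin(d)^3 + 28*sin(d)^2 + 20*sin(d) - 14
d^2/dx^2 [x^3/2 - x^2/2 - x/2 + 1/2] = 3*x - 1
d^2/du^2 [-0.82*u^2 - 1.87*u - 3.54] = -1.64000000000000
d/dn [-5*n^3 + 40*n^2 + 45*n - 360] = -15*n^2 + 80*n + 45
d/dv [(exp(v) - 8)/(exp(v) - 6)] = 2*exp(v)/(exp(v) - 6)^2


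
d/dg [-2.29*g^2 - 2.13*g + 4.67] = -4.58*g - 2.13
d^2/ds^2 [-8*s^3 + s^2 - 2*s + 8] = 2 - 48*s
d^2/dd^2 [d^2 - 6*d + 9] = 2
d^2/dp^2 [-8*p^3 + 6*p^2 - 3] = 12 - 48*p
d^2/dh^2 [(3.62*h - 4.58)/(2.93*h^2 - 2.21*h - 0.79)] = ((42.8392 - 63.6396*h)*(-2.93*h^2 + 2.21*h + 0.79) - (3.62*h - 4.58)*(5.86*h - 2.21)*(11.72*h - 4.42))/(-2.93*h^2 + 2.21*h + 0.79)^3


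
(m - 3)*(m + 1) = m^2 - 2*m - 3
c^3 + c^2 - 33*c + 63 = (c - 3)^2*(c + 7)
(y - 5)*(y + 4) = y^2 - y - 20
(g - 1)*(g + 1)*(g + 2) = g^3 + 2*g^2 - g - 2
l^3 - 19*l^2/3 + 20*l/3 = l*(l - 5)*(l - 4/3)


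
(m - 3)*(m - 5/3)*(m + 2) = m^3 - 8*m^2/3 - 13*m/3 + 10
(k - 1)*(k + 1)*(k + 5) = k^3 + 5*k^2 - k - 5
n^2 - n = n*(n - 1)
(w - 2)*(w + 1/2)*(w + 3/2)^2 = w^4 + 3*w^3/2 - 13*w^2/4 - 51*w/8 - 9/4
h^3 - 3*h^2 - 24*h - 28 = (h - 7)*(h + 2)^2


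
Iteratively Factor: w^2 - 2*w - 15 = (w + 3)*(w - 5)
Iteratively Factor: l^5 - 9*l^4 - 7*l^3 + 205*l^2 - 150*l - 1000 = (l + 2)*(l^4 - 11*l^3 + 15*l^2 + 175*l - 500) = (l - 5)*(l + 2)*(l^3 - 6*l^2 - 15*l + 100) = (l - 5)*(l + 2)*(l + 4)*(l^2 - 10*l + 25) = (l - 5)^2*(l + 2)*(l + 4)*(l - 5)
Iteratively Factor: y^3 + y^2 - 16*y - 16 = (y - 4)*(y^2 + 5*y + 4) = (y - 4)*(y + 1)*(y + 4)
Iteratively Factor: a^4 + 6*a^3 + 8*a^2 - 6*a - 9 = (a + 3)*(a^3 + 3*a^2 - a - 3) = (a + 3)^2*(a^2 - 1) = (a + 1)*(a + 3)^2*(a - 1)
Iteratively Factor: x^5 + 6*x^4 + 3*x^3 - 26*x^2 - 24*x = (x + 1)*(x^4 + 5*x^3 - 2*x^2 - 24*x) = x*(x + 1)*(x^3 + 5*x^2 - 2*x - 24) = x*(x - 2)*(x + 1)*(x^2 + 7*x + 12) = x*(x - 2)*(x + 1)*(x + 4)*(x + 3)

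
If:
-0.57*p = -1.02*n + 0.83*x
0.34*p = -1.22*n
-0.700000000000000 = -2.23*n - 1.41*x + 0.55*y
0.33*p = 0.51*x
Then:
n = 0.00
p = 0.00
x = 0.00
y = -1.27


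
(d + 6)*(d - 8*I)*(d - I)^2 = d^4 + 6*d^3 - 10*I*d^3 - 17*d^2 - 60*I*d^2 - 102*d + 8*I*d + 48*I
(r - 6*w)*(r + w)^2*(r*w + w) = r^4*w - 4*r^3*w^2 + r^3*w - 11*r^2*w^3 - 4*r^2*w^2 - 6*r*w^4 - 11*r*w^3 - 6*w^4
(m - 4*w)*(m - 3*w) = m^2 - 7*m*w + 12*w^2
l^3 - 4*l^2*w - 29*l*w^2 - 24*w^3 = (l - 8*w)*(l + w)*(l + 3*w)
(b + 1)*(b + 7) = b^2 + 8*b + 7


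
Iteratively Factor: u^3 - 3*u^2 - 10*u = (u - 5)*(u^2 + 2*u) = (u - 5)*(u + 2)*(u)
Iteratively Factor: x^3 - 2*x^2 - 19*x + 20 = (x - 5)*(x^2 + 3*x - 4) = (x - 5)*(x + 4)*(x - 1)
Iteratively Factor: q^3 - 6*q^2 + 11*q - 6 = (q - 1)*(q^2 - 5*q + 6) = (q - 3)*(q - 1)*(q - 2)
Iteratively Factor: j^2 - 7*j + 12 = (j - 4)*(j - 3)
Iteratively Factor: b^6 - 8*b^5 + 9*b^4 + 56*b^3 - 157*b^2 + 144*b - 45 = (b - 3)*(b^5 - 5*b^4 - 6*b^3 + 38*b^2 - 43*b + 15) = (b - 3)*(b - 1)*(b^4 - 4*b^3 - 10*b^2 + 28*b - 15) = (b - 3)*(b - 1)^2*(b^3 - 3*b^2 - 13*b + 15) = (b - 3)*(b - 1)^3*(b^2 - 2*b - 15) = (b - 3)*(b - 1)^3*(b + 3)*(b - 5)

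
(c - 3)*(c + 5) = c^2 + 2*c - 15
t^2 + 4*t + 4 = (t + 2)^2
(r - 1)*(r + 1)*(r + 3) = r^3 + 3*r^2 - r - 3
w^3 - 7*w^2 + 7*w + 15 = (w - 5)*(w - 3)*(w + 1)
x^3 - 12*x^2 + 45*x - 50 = (x - 5)^2*(x - 2)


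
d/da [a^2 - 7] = 2*a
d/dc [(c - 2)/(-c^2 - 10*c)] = (c^2 - 4*c - 20)/(c^2*(c^2 + 20*c + 100))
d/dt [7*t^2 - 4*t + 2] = 14*t - 4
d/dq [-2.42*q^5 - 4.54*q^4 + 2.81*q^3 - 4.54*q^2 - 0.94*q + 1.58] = -12.1*q^4 - 18.16*q^3 + 8.43*q^2 - 9.08*q - 0.94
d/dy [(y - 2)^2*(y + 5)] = (y - 2)*(3*y + 8)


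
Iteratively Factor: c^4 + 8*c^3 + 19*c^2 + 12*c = (c + 1)*(c^3 + 7*c^2 + 12*c) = (c + 1)*(c + 4)*(c^2 + 3*c) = (c + 1)*(c + 3)*(c + 4)*(c)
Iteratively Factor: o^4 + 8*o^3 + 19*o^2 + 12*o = (o)*(o^3 + 8*o^2 + 19*o + 12) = o*(o + 3)*(o^2 + 5*o + 4) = o*(o + 3)*(o + 4)*(o + 1)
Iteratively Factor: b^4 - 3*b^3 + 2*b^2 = (b - 2)*(b^3 - b^2) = b*(b - 2)*(b^2 - b) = b^2*(b - 2)*(b - 1)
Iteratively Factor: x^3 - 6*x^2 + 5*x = (x - 5)*(x^2 - x) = (x - 5)*(x - 1)*(x)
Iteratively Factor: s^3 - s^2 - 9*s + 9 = (s - 1)*(s^2 - 9) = (s - 3)*(s - 1)*(s + 3)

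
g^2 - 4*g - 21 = (g - 7)*(g + 3)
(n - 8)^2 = n^2 - 16*n + 64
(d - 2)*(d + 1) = d^2 - d - 2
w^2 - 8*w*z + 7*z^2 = (w - 7*z)*(w - z)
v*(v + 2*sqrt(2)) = v^2 + 2*sqrt(2)*v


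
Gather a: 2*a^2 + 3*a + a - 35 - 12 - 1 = 2*a^2 + 4*a - 48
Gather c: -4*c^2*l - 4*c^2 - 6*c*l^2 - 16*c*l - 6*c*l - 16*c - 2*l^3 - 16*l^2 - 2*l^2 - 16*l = c^2*(-4*l - 4) + c*(-6*l^2 - 22*l - 16) - 2*l^3 - 18*l^2 - 16*l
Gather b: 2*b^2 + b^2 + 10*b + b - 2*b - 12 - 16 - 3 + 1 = 3*b^2 + 9*b - 30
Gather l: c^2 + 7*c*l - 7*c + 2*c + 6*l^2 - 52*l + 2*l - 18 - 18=c^2 - 5*c + 6*l^2 + l*(7*c - 50) - 36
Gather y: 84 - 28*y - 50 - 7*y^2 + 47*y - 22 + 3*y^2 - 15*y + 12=-4*y^2 + 4*y + 24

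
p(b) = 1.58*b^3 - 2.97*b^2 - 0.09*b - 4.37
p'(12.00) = 611.19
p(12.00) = 2297.11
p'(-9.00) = 437.31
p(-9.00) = -1395.95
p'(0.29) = -1.41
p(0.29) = -4.61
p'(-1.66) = 22.83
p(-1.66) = -19.63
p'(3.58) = 39.39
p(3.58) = 29.74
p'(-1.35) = 16.57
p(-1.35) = -13.55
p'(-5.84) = 196.26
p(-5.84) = -419.84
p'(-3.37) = 73.76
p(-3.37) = -98.27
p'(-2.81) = 54.03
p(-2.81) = -62.63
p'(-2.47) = 43.50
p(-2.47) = -46.08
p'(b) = 4.74*b^2 - 5.94*b - 0.09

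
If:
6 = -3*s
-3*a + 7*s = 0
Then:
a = -14/3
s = -2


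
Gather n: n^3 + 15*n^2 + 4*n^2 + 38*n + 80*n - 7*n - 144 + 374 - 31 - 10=n^3 + 19*n^2 + 111*n + 189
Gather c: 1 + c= c + 1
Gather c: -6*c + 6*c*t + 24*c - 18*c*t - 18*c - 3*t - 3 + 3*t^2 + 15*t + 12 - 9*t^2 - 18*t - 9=-12*c*t - 6*t^2 - 6*t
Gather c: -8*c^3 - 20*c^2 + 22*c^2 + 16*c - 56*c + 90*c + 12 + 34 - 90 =-8*c^3 + 2*c^2 + 50*c - 44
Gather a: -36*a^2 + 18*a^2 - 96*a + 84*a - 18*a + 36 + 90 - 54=-18*a^2 - 30*a + 72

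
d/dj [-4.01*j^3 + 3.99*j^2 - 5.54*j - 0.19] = -12.03*j^2 + 7.98*j - 5.54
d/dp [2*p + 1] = 2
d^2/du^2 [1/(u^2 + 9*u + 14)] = 2*(-u^2 - 9*u + (2*u + 9)^2 - 14)/(u^2 + 9*u + 14)^3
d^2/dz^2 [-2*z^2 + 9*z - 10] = -4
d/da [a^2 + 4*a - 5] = 2*a + 4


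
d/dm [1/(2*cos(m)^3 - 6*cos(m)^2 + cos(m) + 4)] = (6*cos(m)^2 - 12*cos(m) + 1)*sin(m)/(2*cos(m)^3 - 6*cos(m)^2 + cos(m) + 4)^2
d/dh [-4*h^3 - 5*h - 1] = -12*h^2 - 5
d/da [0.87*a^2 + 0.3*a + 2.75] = 1.74*a + 0.3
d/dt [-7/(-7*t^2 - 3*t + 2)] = 7*(-14*t - 3)/(7*t^2 + 3*t - 2)^2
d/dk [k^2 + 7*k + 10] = 2*k + 7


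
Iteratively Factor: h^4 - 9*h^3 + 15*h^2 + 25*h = (h - 5)*(h^3 - 4*h^2 - 5*h) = h*(h - 5)*(h^2 - 4*h - 5) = h*(h - 5)*(h + 1)*(h - 5)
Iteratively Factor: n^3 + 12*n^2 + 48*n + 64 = (n + 4)*(n^2 + 8*n + 16) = (n + 4)^2*(n + 4)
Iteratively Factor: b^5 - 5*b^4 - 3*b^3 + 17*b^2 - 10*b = (b - 1)*(b^4 - 4*b^3 - 7*b^2 + 10*b) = (b - 1)*(b + 2)*(b^3 - 6*b^2 + 5*b) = (b - 1)^2*(b + 2)*(b^2 - 5*b) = (b - 5)*(b - 1)^2*(b + 2)*(b)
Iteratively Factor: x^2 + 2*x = (x + 2)*(x)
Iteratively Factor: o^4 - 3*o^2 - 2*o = (o)*(o^3 - 3*o - 2) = o*(o + 1)*(o^2 - o - 2) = o*(o - 2)*(o + 1)*(o + 1)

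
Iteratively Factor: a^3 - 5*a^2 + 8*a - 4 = (a - 1)*(a^2 - 4*a + 4) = (a - 2)*(a - 1)*(a - 2)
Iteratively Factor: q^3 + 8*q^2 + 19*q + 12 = (q + 1)*(q^2 + 7*q + 12) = (q + 1)*(q + 4)*(q + 3)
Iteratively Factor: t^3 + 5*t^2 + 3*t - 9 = (t + 3)*(t^2 + 2*t - 3) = (t - 1)*(t + 3)*(t + 3)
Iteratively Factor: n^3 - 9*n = (n + 3)*(n^2 - 3*n) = n*(n + 3)*(n - 3)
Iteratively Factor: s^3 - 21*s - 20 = (s + 4)*(s^2 - 4*s - 5) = (s + 1)*(s + 4)*(s - 5)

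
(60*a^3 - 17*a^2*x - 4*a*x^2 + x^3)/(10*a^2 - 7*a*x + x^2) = (-12*a^2 + a*x + x^2)/(-2*a + x)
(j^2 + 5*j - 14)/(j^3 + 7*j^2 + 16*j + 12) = (j^2 + 5*j - 14)/(j^3 + 7*j^2 + 16*j + 12)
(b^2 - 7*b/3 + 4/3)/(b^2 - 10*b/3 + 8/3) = (b - 1)/(b - 2)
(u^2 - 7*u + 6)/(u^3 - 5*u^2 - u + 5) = (u - 6)/(u^2 - 4*u - 5)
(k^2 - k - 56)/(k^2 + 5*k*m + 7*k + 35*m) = (k - 8)/(k + 5*m)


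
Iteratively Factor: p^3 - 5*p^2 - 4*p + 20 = (p + 2)*(p^2 - 7*p + 10) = (p - 2)*(p + 2)*(p - 5)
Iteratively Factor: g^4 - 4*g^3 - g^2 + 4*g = (g + 1)*(g^3 - 5*g^2 + 4*g) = (g - 4)*(g + 1)*(g^2 - g) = (g - 4)*(g - 1)*(g + 1)*(g)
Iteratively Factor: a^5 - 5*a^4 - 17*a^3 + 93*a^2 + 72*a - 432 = (a - 4)*(a^4 - a^3 - 21*a^2 + 9*a + 108) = (a - 4)*(a - 3)*(a^3 + 2*a^2 - 15*a - 36) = (a - 4)^2*(a - 3)*(a^2 + 6*a + 9) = (a - 4)^2*(a - 3)*(a + 3)*(a + 3)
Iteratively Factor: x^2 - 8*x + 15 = (x - 3)*(x - 5)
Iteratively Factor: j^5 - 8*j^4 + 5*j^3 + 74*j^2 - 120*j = (j)*(j^4 - 8*j^3 + 5*j^2 + 74*j - 120) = j*(j - 2)*(j^3 - 6*j^2 - 7*j + 60) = j*(j - 5)*(j - 2)*(j^2 - j - 12) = j*(j - 5)*(j - 4)*(j - 2)*(j + 3)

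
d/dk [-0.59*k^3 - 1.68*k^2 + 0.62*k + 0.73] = -1.77*k^2 - 3.36*k + 0.62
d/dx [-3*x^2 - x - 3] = -6*x - 1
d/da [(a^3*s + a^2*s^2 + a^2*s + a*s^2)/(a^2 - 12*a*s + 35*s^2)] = s*(-2*a*(a - 6*s)*(a^2 + a*s + a + s) + (a^2 - 12*a*s + 35*s^2)*(3*a^2 + 2*a*s + 2*a + s))/(a^2 - 12*a*s + 35*s^2)^2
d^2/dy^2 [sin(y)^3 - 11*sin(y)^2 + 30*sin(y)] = -9*sin(y)^3 + 44*sin(y)^2 - 24*sin(y) - 22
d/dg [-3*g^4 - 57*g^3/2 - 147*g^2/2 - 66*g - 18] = -12*g^3 - 171*g^2/2 - 147*g - 66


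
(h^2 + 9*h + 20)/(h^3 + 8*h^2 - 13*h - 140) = (h + 4)/(h^2 + 3*h - 28)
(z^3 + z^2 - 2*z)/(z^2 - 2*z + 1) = z*(z + 2)/(z - 1)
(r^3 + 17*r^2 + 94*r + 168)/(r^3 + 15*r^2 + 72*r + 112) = (r + 6)/(r + 4)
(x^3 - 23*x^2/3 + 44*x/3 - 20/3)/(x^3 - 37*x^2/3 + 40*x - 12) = (3*x^3 - 23*x^2 + 44*x - 20)/(3*x^3 - 37*x^2 + 120*x - 36)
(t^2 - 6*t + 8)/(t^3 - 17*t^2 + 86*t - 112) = (t - 4)/(t^2 - 15*t + 56)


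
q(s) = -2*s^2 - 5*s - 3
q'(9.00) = -41.00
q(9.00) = -210.00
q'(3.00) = -17.00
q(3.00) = -36.00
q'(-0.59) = -2.64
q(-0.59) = -0.75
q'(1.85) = -12.40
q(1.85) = -19.10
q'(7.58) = -35.32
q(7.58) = -155.81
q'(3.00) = -17.00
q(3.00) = -36.00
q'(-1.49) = 0.96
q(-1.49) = 0.01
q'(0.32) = -6.28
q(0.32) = -4.80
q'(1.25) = -10.00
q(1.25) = -12.38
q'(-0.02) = -4.92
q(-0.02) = -2.90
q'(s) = -4*s - 5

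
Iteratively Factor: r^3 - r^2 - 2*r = (r - 2)*(r^2 + r) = r*(r - 2)*(r + 1)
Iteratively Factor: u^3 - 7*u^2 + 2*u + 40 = (u - 4)*(u^2 - 3*u - 10) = (u - 5)*(u - 4)*(u + 2)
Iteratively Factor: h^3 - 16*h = (h - 4)*(h^2 + 4*h) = (h - 4)*(h + 4)*(h)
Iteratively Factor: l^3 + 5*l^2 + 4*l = (l + 4)*(l^2 + l) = (l + 1)*(l + 4)*(l)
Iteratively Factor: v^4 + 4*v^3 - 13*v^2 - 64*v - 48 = (v - 4)*(v^3 + 8*v^2 + 19*v + 12) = (v - 4)*(v + 3)*(v^2 + 5*v + 4) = (v - 4)*(v + 3)*(v + 4)*(v + 1)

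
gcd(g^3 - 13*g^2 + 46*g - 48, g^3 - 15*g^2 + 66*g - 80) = g^2 - 10*g + 16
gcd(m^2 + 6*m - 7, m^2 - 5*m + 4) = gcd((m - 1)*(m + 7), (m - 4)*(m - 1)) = m - 1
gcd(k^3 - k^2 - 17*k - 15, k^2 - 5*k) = k - 5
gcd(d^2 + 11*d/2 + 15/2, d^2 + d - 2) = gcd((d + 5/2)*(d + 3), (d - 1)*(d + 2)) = 1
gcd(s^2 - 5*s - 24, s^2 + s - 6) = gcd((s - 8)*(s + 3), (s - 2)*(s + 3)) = s + 3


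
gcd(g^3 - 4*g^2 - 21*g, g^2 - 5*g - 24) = g + 3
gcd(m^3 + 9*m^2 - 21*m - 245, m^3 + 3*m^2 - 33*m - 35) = m^2 + 2*m - 35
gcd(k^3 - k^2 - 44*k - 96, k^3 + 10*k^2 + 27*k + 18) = k + 3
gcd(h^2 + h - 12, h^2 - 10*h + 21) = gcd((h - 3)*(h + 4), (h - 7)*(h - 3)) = h - 3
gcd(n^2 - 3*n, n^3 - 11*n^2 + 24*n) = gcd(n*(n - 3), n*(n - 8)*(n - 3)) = n^2 - 3*n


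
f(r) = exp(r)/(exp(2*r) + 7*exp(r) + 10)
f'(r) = (-2*exp(2*r) - 7*exp(r))*exp(r)/(exp(2*r) + 7*exp(r) + 10)^2 + exp(r)/(exp(2*r) + 7*exp(r) + 10) = (10 - exp(2*r))*exp(r)/(exp(4*r) + 14*exp(3*r) + 69*exp(2*r) + 140*exp(r) + 100)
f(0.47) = 0.07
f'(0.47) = 0.02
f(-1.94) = 0.01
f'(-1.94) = 0.01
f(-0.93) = 0.03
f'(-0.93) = 0.02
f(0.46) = 0.07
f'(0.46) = 0.02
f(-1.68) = 0.02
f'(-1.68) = 0.01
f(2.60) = 0.05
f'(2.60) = -0.03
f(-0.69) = 0.04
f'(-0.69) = 0.03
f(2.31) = 0.06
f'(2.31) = -0.03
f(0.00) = 0.06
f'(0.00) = 0.03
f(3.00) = 0.04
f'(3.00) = -0.03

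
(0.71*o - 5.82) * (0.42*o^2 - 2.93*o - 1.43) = 0.2982*o^3 - 4.5247*o^2 + 16.0373*o + 8.3226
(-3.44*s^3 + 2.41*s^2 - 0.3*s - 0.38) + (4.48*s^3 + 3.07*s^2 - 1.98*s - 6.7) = 1.04*s^3 + 5.48*s^2 - 2.28*s - 7.08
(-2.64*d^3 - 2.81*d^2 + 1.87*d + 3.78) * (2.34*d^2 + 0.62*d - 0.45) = -6.1776*d^5 - 8.2122*d^4 + 3.8216*d^3 + 11.2691*d^2 + 1.5021*d - 1.701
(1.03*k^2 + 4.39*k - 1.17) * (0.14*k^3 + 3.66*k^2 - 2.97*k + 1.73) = 0.1442*k^5 + 4.3844*k^4 + 12.8445*k^3 - 15.5386*k^2 + 11.0696*k - 2.0241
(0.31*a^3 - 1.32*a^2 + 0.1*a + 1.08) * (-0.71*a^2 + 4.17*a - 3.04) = -0.2201*a^5 + 2.2299*a^4 - 6.5178*a^3 + 3.663*a^2 + 4.1996*a - 3.2832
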